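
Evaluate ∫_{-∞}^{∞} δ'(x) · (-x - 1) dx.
1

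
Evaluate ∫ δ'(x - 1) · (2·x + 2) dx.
-2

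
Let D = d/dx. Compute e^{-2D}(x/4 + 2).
\frac{x}{4} + \frac{3}{2}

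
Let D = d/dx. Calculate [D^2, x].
2D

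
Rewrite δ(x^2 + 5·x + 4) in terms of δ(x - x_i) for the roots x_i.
\frac{\delta(x + 1) + \delta(x + 4)}{3}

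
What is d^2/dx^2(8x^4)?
96 x^{2}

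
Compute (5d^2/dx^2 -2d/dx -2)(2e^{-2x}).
44 e^{- 2 x}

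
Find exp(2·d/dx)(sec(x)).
\sec{\left(x + 2 \right)}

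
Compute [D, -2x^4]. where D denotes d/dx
- 8 x^{3}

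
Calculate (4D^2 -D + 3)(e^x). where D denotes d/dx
6 e^{x}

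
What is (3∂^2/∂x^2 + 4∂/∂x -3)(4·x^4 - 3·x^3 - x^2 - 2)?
x \left(- 12 x^{3} + 73 x^{2} + 111 x - 62\right)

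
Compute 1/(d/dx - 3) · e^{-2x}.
- \frac{e^{- 2 x}}{5}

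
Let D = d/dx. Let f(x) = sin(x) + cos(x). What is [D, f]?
- \sin{\left(x \right)} + \cos{\left(x \right)}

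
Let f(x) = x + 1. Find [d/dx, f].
1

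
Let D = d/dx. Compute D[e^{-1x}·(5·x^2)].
5 x \left(2 - x\right) e^{- x}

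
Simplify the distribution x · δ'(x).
-\delta(x)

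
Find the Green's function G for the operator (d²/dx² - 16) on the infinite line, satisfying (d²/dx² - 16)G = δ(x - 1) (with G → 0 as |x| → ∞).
-\frac{e^{-4|x - 1|}}{8}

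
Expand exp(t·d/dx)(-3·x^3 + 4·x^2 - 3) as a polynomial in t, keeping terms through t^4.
- 3 t^{3} - t^{2} \left(9 x - 4\right) - t x \left(9 x - 8\right) - 3 x^{3} + 4 x^{2} - 3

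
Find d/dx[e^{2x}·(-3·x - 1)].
\left(- 6 x - 5\right) e^{2 x}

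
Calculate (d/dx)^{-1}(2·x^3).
\frac{x^{4}}{2}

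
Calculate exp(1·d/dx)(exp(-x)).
e^{- x - 1}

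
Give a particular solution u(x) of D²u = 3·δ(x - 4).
\frac{3|x - 4|}{2}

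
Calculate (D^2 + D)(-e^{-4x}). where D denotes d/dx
- 12 e^{- 4 x}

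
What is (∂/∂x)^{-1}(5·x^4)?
x^{5}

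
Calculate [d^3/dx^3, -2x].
-6\frac{d^{2}}{dx^{2}}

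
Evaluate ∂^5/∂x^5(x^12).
95040 x^{7}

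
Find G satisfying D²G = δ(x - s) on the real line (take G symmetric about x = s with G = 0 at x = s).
\frac{|x - s|}{2}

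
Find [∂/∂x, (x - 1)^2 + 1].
2 x - 2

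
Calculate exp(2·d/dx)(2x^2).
2 x^{2} + 8 x + 8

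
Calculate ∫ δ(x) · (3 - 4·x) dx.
3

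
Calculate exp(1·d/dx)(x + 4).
x + 5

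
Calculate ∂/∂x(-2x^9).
- 18 x^{8}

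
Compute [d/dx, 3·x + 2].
3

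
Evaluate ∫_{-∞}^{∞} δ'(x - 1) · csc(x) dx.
\cot{\left(1 \right)} \csc{\left(1 \right)}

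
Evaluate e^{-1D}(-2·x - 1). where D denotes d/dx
1 - 2 x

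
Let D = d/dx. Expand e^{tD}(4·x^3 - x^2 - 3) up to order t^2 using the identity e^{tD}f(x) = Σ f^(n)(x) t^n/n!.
t^{2} \left(12 x - 1\right) + 2 t x \left(6 x - 1\right) + 4 x^{3} - x^{2} - 3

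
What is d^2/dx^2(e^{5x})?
25 e^{5 x}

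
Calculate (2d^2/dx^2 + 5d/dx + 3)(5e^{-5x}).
140 e^{- 5 x}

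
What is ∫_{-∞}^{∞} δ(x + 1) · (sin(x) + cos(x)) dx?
- \sin{\left(1 \right)} + \cos{\left(1 \right)}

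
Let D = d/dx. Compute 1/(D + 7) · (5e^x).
\frac{5 e^{x}}{8}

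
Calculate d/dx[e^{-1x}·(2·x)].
2 \left(1 - x\right) e^{- x}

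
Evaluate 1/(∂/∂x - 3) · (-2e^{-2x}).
\frac{2 e^{- 2 x}}{5}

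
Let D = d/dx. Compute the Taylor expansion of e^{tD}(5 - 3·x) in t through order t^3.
- 3 t - 3 x + 5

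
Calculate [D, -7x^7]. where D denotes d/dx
- 49 x^{6}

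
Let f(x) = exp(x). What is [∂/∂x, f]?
e^{x}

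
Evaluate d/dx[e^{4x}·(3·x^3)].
x^{2} \left(12 x + 9\right) e^{4 x}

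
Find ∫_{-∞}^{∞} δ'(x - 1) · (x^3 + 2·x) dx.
-5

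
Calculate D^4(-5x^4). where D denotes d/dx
-120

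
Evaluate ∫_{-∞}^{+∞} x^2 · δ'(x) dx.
0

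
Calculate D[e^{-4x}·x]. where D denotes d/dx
\left(1 - 4 x\right) e^{- 4 x}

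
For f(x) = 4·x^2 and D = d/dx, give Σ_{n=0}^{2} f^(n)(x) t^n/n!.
4 t^{2} + 8 t x + 4 x^{2}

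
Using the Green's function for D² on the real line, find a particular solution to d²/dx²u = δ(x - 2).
\frac{|x - 2|}{2}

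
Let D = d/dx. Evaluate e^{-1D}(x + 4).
x + 3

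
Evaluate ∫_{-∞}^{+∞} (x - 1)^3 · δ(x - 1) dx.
0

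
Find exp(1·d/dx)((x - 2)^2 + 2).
x^{2} - 2 x + 3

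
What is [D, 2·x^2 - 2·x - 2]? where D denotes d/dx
4 x - 2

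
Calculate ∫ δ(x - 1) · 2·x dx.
2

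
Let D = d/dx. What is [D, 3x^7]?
21 x^{6}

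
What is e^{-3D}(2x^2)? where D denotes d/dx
2 x^{2} - 12 x + 18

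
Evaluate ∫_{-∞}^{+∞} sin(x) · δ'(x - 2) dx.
- \cos{\left(2 \right)}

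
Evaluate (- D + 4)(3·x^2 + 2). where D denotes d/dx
12 x^{2} - 6 x + 8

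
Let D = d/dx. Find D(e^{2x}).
2 e^{2 x}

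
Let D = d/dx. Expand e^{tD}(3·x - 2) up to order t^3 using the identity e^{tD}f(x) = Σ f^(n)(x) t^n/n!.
3 t + 3 x - 2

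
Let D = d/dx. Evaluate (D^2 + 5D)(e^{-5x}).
0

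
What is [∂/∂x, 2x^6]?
12 x^{5}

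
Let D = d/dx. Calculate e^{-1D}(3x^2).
3 x^{2} - 6 x + 3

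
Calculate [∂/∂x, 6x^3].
18 x^{2}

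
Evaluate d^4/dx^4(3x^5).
360 x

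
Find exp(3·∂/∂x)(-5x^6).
- 5 x^{6} - 90 x^{5} - 675 x^{4} - 2700 x^{3} - 6075 x^{2} - 7290 x - 3645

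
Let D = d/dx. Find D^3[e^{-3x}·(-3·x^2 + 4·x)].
27 \left(3 x^{2} - 10 x + 6\right) e^{- 3 x}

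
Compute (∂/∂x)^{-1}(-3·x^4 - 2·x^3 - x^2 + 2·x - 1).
- \frac{3 x^{5}}{5} - \frac{x^{4}}{2} - \frac{x^{3}}{3} + x^{2} - x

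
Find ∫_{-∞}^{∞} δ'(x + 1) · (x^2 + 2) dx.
2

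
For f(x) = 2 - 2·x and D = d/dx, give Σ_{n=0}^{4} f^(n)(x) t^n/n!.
- 2 t - 2 x + 2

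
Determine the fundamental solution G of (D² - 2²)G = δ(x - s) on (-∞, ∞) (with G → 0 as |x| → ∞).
-\frac{e^{-2|x-s|}}{4}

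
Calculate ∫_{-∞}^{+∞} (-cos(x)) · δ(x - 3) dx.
- \cos{\left(3 \right)}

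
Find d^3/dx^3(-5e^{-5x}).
625 e^{- 5 x}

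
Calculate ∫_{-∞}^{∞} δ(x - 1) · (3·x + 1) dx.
4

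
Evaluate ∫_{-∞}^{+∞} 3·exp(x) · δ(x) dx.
3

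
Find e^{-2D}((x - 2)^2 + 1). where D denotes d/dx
x^{2} - 8 x + 17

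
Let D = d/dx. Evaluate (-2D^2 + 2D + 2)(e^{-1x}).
- 2 e^{- x}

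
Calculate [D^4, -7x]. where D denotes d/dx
-28D^{3}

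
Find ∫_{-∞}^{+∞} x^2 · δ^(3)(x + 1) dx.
0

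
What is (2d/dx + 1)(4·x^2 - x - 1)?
4 x^{2} + 15 x - 3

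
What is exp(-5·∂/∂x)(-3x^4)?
- 3 x^{4} + 60 x^{3} - 450 x^{2} + 1500 x - 1875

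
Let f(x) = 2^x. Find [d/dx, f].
2^{x} \log{\left(2 \right)}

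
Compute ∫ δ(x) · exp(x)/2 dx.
\frac{1}{2}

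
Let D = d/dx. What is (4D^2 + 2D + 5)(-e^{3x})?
- 47 e^{3 x}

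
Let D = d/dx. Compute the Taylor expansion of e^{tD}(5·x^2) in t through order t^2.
5 t^{2} + 10 t x + 5 x^{2}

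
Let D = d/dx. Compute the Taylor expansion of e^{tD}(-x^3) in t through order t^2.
x \left(- 3 t^{2} - 3 t x - x^{2}\right)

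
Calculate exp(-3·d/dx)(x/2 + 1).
\frac{x}{2} - \frac{1}{2}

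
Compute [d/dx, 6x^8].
48 x^{7}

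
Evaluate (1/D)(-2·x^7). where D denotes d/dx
- \frac{x^{8}}{4}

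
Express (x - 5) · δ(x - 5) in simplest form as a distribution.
0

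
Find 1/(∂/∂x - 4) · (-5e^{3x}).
5 e^{3 x}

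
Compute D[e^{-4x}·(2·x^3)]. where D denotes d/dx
x^{2} \left(6 - 8 x\right) e^{- 4 x}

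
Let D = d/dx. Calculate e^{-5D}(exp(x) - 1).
e^{x - 5} - 1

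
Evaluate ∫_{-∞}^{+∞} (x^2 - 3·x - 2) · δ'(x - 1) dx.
1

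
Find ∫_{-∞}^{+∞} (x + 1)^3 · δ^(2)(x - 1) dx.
12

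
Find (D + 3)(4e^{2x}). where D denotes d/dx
20 e^{2 x}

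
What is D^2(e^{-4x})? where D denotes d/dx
16 e^{- 4 x}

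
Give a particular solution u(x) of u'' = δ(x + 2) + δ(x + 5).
\frac{|x + 2|}{2} + \frac{|x + 5|}{2}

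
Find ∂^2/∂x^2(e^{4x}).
16 e^{4 x}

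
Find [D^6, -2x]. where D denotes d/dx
-12D^{5}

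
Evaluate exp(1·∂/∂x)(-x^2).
- x^{2} - 2 x - 1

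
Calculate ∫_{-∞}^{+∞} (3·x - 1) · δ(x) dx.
-1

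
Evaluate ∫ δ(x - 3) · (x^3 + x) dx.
30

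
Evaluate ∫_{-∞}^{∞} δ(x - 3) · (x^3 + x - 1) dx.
29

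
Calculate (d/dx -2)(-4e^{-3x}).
20 e^{- 3 x}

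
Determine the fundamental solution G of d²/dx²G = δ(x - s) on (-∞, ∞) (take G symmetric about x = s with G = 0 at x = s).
\frac{|x - s|}{2}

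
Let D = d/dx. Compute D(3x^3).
9 x^{2}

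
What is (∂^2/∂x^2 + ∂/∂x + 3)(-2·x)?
- 6 x - 2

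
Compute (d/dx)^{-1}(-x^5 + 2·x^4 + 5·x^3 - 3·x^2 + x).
- \frac{x^{6}}{6} + \frac{2 x^{5}}{5} + \frac{5 x^{4}}{4} - x^{3} + \frac{x^{2}}{2}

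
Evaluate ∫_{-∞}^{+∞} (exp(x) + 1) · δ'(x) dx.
-1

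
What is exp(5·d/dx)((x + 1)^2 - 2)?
x^{2} + 12 x + 34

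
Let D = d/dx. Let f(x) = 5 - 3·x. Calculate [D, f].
-3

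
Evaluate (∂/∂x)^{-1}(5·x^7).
\frac{5 x^{8}}{8}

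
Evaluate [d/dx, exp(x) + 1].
e^{x}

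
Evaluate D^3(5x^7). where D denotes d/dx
1050 x^{4}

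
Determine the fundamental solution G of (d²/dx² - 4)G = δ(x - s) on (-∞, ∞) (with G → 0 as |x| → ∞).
-\frac{e^{-2|x-s|}}{4}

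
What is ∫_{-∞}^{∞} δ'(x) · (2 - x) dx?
1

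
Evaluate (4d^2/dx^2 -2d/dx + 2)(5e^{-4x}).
370 e^{- 4 x}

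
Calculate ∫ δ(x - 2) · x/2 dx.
1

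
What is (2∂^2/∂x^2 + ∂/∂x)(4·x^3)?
12 x \left(x + 4\right)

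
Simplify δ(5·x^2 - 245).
\frac{\delta(x - 7) + \delta(x + 7)}{70}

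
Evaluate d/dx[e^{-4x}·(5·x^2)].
10 x \left(1 - 2 x\right) e^{- 4 x}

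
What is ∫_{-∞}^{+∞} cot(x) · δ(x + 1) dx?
- \cot{\left(1 \right)}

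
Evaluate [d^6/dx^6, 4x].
24\frac{d^{5}}{dx^{5}}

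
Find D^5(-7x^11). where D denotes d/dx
- 388080 x^{6}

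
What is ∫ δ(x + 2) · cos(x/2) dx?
\cos{\left(1 \right)}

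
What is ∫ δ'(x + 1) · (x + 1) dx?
-1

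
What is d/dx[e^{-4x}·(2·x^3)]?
x^{2} \left(6 - 8 x\right) e^{- 4 x}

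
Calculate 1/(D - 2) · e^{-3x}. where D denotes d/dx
- \frac{e^{- 3 x}}{5}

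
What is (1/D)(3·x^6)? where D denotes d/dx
\frac{3 x^{7}}{7}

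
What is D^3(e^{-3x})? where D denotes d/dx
- 27 e^{- 3 x}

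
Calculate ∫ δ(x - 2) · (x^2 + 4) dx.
8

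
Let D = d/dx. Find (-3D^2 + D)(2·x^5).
10 x^{3} \left(x - 12\right)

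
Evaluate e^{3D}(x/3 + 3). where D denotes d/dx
\frac{x}{3} + 4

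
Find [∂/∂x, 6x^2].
12 x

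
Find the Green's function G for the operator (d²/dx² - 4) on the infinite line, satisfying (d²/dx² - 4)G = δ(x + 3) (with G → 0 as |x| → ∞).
-\frac{e^{-2|x + 3|}}{4}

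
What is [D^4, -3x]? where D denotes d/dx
-12D^{3}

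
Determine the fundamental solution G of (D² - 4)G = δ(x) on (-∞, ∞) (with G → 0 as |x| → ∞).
-\frac{e^{-2|x|}}{4}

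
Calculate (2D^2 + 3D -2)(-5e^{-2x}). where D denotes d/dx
0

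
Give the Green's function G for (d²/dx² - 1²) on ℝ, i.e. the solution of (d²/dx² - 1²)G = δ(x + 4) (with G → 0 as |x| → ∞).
-\frac{e^{-|x + 4|}}{2}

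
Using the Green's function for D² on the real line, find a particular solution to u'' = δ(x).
\frac{|x|}{2}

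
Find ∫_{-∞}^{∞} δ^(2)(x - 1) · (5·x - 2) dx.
0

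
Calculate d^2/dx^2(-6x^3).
- 36 x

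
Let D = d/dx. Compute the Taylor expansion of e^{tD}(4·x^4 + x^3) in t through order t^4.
4 t^{4} + t^{3} \left(16 x + 1\right) + 3 t^{2} x \left(8 x + 1\right) + t x^{2} \left(16 x + 3\right) + 4 x^{4} + x^{3}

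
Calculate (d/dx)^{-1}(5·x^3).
\frac{5 x^{4}}{4}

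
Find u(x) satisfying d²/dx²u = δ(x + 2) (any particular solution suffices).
\frac{|x + 2|}{2}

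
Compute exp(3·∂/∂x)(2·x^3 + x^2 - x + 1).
2 x^{3} + 19 x^{2} + 59 x + 61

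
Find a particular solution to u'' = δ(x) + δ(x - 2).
\frac{|x|}{2} + \frac{|x - 2|}{2}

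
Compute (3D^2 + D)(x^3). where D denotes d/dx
3 x \left(x + 6\right)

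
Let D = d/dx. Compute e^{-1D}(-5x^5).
- 5 x^{5} + 25 x^{4} - 50 x^{3} + 50 x^{2} - 25 x + 5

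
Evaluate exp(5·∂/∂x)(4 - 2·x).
- 2 x - 6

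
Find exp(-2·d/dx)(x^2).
x^{2} - 4 x + 4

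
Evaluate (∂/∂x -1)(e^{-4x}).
- 5 e^{- 4 x}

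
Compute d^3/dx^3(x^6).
120 x^{3}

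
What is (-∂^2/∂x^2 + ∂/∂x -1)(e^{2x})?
- 3 e^{2 x}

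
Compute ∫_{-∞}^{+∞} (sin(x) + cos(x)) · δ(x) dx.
1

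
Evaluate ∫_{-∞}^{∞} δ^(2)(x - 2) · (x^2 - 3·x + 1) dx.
2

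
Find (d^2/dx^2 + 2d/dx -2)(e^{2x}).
6 e^{2 x}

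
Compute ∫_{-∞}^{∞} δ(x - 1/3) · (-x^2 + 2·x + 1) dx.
\frac{14}{9}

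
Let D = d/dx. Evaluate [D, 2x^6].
12 x^{5}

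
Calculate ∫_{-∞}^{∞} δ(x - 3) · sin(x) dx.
\sin{\left(3 \right)}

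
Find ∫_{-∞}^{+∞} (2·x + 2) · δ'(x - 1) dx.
-2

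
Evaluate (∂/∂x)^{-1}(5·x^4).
x^{5}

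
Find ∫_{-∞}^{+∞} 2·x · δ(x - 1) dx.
2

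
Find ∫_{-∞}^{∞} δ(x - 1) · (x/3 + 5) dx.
\frac{16}{3}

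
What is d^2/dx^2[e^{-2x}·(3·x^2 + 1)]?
2 \left(6 x^{2} - 12 x + 5\right) e^{- 2 x}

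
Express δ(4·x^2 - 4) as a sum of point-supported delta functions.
\frac{\delta(x - 1) + \delta(x + 1)}{8}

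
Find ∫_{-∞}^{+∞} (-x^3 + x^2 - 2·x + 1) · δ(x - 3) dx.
-23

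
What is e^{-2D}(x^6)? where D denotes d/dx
x^{6} - 12 x^{5} + 60 x^{4} - 160 x^{3} + 240 x^{2} - 192 x + 64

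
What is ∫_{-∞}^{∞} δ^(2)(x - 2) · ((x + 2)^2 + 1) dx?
2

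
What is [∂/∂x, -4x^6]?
- 24 x^{5}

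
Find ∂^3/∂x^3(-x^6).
- 120 x^{3}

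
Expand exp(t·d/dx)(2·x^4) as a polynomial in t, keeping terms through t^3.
2 x \left(4 t^{3} + 6 t^{2} x + 4 t x^{2} + x^{3}\right)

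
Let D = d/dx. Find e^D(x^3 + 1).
x^{3} + 3 x^{2} + 3 x + 2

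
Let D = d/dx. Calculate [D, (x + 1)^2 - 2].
2 x + 2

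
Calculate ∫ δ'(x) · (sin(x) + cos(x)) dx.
-1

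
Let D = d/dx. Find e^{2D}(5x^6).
5 x^{6} + 60 x^{5} + 300 x^{4} + 800 x^{3} + 1200 x^{2} + 960 x + 320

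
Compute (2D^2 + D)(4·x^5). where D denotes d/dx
20 x^{3} \left(x + 8\right)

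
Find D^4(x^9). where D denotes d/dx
3024 x^{5}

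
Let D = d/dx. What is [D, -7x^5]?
- 35 x^{4}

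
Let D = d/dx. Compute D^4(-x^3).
0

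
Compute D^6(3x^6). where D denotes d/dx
2160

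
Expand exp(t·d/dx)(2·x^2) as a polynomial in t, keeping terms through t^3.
2 t^{2} + 4 t x + 2 x^{2}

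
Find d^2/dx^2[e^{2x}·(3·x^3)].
6 x \left(2 x^{2} + 6 x + 3\right) e^{2 x}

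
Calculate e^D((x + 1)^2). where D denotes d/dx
x^{2} + 4 x + 4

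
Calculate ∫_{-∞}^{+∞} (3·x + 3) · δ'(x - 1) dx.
-3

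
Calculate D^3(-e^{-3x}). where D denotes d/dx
27 e^{- 3 x}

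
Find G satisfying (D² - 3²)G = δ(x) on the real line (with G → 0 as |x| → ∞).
-\frac{e^{-3|x|}}{6}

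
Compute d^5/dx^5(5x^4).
0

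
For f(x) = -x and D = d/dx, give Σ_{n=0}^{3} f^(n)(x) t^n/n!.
- t - x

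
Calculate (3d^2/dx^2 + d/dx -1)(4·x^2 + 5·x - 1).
- 4 x^{2} + 3 x + 30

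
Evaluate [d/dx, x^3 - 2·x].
3 x^{2} - 2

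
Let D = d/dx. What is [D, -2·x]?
-2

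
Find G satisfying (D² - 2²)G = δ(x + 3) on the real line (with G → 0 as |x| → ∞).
-\frac{e^{-2|x + 3|}}{4}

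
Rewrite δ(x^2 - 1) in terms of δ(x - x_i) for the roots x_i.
\frac{\delta(x - 1) + \delta(x + 1)}{2}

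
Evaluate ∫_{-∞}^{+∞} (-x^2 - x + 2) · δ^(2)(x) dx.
-2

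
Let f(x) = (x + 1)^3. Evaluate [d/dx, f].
3 \left(x + 1\right)^{2}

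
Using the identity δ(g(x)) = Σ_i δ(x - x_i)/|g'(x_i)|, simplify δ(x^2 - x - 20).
\frac{\delta(x + 4) + \delta(x - 5)}{9}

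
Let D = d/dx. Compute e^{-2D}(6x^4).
6 x^{4} - 48 x^{3} + 144 x^{2} - 192 x + 96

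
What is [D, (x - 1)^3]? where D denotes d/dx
3 \left(x - 1\right)^{2}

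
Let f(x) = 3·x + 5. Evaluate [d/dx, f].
3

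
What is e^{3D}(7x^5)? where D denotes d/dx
7 x^{5} + 105 x^{4} + 630 x^{3} + 1890 x^{2} + 2835 x + 1701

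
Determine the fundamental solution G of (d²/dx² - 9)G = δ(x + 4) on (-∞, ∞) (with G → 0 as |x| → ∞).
-\frac{e^{-3|x + 4|}}{6}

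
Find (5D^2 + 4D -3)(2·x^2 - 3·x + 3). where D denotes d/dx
- 6 x^{2} + 25 x - 1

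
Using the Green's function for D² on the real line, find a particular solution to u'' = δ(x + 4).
\frac{|x + 4|}{2}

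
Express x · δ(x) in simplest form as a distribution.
0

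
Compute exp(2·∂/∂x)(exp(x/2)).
e^{\frac{x}{2} + 1}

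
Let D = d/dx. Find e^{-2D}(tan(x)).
\tan{\left(x - 2 \right)}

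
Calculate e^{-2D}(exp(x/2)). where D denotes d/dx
e^{\frac{x}{2} - 1}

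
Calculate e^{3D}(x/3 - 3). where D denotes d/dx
\frac{x}{3} - 2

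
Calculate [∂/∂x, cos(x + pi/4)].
- \sin{\left(x + \frac{\pi}{4} \right)}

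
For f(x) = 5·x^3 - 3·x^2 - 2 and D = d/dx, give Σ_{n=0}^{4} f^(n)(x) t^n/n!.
5 t^{3} + t^{2} \left(15 x - 3\right) + 3 t x \left(5 x - 2\right) + 5 x^{3} - 3 x^{2} - 2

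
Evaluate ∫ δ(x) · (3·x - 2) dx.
-2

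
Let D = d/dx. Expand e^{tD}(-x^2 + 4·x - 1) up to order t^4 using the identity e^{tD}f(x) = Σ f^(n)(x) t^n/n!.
- t^{2} - 2 t \left(x - 2\right) - x^{2} + 4 x - 1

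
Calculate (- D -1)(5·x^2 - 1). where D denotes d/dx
- 5 x^{2} - 10 x + 1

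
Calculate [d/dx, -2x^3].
- 6 x^{2}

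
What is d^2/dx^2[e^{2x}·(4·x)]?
16 \left(x + 1\right) e^{2 x}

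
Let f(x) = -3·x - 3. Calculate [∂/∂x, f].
-3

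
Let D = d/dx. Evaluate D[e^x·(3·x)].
3 \left(x + 1\right) e^{x}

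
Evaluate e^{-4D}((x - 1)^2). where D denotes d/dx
x^{2} - 10 x + 25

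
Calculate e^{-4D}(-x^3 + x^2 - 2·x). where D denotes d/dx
- x^{3} + 13 x^{2} - 58 x + 88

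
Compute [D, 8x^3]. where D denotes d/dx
24 x^{2}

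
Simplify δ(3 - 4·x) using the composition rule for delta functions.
\frac{\delta(x - 3/4)}{4}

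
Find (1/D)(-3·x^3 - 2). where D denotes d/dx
- \frac{3 x^{4}}{4} - 2 x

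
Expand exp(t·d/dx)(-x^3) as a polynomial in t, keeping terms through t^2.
x \left(- 3 t^{2} - 3 t x - x^{2}\right)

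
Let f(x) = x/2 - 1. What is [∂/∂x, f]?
\frac{1}{2}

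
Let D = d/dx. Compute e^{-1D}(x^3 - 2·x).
x^{3} - 3 x^{2} + x + 1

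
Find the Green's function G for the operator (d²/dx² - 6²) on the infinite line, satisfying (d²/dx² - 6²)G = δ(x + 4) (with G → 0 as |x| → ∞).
-\frac{e^{-6|x + 4|}}{12}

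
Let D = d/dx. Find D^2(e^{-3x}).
9 e^{- 3 x}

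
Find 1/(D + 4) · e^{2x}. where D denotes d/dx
\frac{e^{2 x}}{6}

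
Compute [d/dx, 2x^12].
24 x^{11}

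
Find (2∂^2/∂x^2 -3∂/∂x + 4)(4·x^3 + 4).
16 x^{3} - 36 x^{2} + 48 x + 16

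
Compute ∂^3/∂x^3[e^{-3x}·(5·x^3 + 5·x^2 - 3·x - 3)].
3 \left(- 45 x^{3} + 90 x^{2} + 27 x - 20\right) e^{- 3 x}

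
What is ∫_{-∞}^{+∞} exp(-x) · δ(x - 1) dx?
e^{-1}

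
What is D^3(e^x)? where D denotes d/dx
e^{x}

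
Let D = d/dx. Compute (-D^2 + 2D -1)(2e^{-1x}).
- 8 e^{- x}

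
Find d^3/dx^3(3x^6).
360 x^{3}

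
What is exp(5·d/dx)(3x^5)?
3 x^{5} + 75 x^{4} + 750 x^{3} + 3750 x^{2} + 9375 x + 9375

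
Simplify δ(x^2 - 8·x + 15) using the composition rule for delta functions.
\frac{\delta(x - 3) + \delta(x - 5)}{2}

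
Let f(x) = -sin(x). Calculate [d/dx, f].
- \cos{\left(x \right)}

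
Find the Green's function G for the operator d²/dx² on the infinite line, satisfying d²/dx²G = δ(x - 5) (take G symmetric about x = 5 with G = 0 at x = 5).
\frac{|x - 5|}{2}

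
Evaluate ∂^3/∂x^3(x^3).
6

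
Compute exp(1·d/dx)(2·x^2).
2 x^{2} + 4 x + 2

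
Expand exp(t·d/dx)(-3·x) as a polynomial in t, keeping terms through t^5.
- 3 t - 3 x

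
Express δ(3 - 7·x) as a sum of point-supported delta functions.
\frac{\delta(x - 3/7)}{7}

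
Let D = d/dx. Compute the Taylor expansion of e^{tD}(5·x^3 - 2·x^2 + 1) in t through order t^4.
5 t^{3} + t^{2} \left(15 x - 2\right) + t x \left(15 x - 4\right) + 5 x^{3} - 2 x^{2} + 1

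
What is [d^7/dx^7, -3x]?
-21\frac{d^{6}}{dx^{6}}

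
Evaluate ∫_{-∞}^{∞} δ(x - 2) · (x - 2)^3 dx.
0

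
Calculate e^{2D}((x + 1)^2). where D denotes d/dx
x^{2} + 6 x + 9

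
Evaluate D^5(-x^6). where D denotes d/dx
- 720 x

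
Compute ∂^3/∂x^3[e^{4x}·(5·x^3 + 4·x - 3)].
\left(320 x^{3} + 720 x^{2} + 616 x + 30\right) e^{4 x}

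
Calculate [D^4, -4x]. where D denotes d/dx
-16D^{3}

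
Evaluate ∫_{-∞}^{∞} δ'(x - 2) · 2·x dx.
-2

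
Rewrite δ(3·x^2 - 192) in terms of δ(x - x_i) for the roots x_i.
\frac{\delta(x - 8) + \delta(x + 8)}{48}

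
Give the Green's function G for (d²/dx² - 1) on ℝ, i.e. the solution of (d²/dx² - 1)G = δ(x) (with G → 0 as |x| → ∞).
-\frac{e^{-|x|}}{2}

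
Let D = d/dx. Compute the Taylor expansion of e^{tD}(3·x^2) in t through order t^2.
3 t^{2} + 6 t x + 3 x^{2}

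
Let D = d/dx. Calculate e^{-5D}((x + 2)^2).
x^{2} - 6 x + 9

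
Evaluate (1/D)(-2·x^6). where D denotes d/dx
- \frac{2 x^{7}}{7}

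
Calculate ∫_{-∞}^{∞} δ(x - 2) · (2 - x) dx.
0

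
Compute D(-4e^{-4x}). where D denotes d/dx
16 e^{- 4 x}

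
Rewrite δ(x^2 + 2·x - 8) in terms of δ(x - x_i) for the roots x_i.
\frac{\delta(x - 2) + \delta(x + 4)}{6}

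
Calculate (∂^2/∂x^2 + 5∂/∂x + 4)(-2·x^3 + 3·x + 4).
- 8 x^{3} - 30 x^{2} + 31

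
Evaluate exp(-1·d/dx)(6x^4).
6 x^{4} - 24 x^{3} + 36 x^{2} - 24 x + 6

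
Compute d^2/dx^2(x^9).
72 x^{7}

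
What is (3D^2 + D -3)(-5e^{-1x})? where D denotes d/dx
5 e^{- x}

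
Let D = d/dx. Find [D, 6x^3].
18 x^{2}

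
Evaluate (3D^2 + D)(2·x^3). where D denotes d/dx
6 x \left(x + 6\right)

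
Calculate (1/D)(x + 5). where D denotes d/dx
\frac{x^{2}}{2} + 5 x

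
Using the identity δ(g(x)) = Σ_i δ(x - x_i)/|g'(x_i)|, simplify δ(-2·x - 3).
\frac{\delta(x + 3/2)}{2}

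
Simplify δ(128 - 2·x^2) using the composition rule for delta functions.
\frac{\delta(x - 8) + \delta(x + 8)}{32}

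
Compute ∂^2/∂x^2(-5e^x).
- 5 e^{x}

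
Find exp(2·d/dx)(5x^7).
5 x^{7} + 70 x^{6} + 420 x^{5} + 1400 x^{4} + 2800 x^{3} + 3360 x^{2} + 2240 x + 640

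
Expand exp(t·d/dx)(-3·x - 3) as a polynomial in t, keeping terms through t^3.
- 3 t - 3 x - 3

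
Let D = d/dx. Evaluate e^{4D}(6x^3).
6 x^{3} + 72 x^{2} + 288 x + 384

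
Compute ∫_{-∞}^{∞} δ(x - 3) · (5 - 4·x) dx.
-7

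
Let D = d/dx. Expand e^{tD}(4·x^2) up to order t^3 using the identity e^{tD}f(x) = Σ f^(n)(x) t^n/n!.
4 t^{2} + 8 t x + 4 x^{2}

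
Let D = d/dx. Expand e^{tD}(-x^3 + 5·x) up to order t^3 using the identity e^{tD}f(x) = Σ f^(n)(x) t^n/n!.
- t^{3} - 3 t^{2} x - t \left(3 x^{2} - 5\right) - x^{3} + 5 x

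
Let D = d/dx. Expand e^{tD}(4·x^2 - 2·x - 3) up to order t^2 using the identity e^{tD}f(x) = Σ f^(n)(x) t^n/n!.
4 t^{2} + 2 t \left(4 x - 1\right) + 4 x^{2} - 2 x - 3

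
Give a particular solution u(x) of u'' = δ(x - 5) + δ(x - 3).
\frac{|x - 5|}{2} + \frac{|x - 3|}{2}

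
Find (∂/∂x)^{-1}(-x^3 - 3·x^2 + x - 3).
- \frac{x^{4}}{4} - x^{3} + \frac{x^{2}}{2} - 3 x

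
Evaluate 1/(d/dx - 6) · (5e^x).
- e^{x}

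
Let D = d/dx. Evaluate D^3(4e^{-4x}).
- 256 e^{- 4 x}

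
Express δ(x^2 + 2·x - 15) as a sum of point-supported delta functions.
\frac{\delta(x - 3) + \delta(x + 5)}{8}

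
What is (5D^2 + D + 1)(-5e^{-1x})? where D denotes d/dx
- 25 e^{- x}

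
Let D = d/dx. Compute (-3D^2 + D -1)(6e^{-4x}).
- 318 e^{- 4 x}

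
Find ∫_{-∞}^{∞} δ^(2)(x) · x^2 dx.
2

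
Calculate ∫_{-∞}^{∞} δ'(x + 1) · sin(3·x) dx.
- 3 \cos{\left(3 \right)}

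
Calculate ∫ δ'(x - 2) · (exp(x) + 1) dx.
- e^{2}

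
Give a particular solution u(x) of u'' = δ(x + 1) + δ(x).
\frac{|x + 1|}{2} + \frac{|x|}{2}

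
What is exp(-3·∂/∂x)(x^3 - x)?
x^{3} - 9 x^{2} + 26 x - 24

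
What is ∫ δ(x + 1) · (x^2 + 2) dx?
3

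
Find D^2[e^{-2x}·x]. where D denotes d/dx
4 \left(x - 1\right) e^{- 2 x}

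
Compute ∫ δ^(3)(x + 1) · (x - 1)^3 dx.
-6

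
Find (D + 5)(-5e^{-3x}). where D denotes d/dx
- 10 e^{- 3 x}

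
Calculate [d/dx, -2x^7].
- 14 x^{6}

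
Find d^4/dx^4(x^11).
7920 x^{7}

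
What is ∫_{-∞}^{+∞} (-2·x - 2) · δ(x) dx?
-2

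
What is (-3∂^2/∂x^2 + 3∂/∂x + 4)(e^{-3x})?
- 32 e^{- 3 x}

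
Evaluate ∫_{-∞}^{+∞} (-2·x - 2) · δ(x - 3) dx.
-8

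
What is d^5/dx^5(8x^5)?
960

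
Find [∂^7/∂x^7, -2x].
-14\frac{d^{6}}{dx^{6}}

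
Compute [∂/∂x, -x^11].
- 11 x^{10}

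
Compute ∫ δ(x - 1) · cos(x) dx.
\cos{\left(1 \right)}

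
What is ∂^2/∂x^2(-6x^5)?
- 120 x^{3}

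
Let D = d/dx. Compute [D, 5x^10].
50 x^{9}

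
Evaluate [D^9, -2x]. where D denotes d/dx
-18D^{8}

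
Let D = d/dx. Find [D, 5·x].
5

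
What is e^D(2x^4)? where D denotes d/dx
2 x^{4} + 8 x^{3} + 12 x^{2} + 8 x + 2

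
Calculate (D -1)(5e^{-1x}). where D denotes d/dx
- 10 e^{- x}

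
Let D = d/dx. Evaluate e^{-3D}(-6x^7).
- 6 x^{7} + 126 x^{6} - 1134 x^{5} + 5670 x^{4} - 17010 x^{3} + 30618 x^{2} - 30618 x + 13122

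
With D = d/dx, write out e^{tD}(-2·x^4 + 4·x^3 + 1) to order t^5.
- 2 t^{4} - t^{3} \left(8 x - 4\right) - 12 t^{2} x \left(x - 1\right) - 4 t x^{2} \left(2 x - 3\right) - 2 x^{4} + 4 x^{3} + 1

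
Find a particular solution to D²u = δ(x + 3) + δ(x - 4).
\frac{|x + 3|}{2} + \frac{|x - 4|}{2}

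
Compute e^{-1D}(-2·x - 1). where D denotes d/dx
1 - 2 x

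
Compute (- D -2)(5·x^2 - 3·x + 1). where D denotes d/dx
- 10 x^{2} - 4 x + 1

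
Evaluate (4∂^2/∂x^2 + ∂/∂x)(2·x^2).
4 x + 16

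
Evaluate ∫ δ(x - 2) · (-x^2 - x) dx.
-6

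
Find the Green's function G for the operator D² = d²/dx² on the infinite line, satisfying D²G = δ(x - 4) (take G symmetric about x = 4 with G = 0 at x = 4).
\frac{|x - 4|}{2}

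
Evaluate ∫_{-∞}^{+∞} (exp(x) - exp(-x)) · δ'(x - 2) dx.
- 2 \cosh{\left(2 \right)}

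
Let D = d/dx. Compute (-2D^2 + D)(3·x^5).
15 x^{3} \left(x - 8\right)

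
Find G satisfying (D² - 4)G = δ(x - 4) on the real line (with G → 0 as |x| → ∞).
-\frac{e^{-2|x - 4|}}{4}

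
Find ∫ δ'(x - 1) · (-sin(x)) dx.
\cos{\left(1 \right)}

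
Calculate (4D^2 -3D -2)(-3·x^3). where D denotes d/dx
3 x \left(2 x^{2} + 9 x - 24\right)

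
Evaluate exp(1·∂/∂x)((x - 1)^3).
x^{3}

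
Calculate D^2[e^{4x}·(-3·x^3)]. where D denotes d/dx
- 6 x \left(8 x^{2} + 12 x + 3\right) e^{4 x}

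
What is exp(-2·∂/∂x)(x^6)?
x^{6} - 12 x^{5} + 60 x^{4} - 160 x^{3} + 240 x^{2} - 192 x + 64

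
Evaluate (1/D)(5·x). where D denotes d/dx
\frac{5 x^{2}}{2}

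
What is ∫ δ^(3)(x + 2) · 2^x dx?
- \frac{\log{\left(2 \right)}^{3}}{4}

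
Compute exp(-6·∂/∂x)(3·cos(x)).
3 \cos{\left(x - 6 \right)}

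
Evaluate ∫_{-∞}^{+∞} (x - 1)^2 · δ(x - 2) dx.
1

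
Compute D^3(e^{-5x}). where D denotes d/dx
- 125 e^{- 5 x}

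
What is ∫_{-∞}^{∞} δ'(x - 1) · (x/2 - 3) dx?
- \frac{1}{2}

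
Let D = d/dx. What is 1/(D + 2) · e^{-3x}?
- e^{- 3 x}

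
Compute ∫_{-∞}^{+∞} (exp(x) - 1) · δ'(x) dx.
-1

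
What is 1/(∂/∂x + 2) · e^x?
\frac{e^{x}}{3}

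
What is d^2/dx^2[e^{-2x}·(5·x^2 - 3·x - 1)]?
2 \left(10 x^{2} - 26 x + 9\right) e^{- 2 x}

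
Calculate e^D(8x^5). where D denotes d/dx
8 x^{5} + 40 x^{4} + 80 x^{3} + 80 x^{2} + 40 x + 8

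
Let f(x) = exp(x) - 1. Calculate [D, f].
e^{x}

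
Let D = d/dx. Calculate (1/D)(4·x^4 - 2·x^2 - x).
\frac{4 x^{5}}{5} - \frac{2 x^{3}}{3} - \frac{x^{2}}{2}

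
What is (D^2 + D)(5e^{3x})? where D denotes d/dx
60 e^{3 x}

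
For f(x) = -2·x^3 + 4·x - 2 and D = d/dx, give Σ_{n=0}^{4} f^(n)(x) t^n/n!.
- 2 t^{3} - 6 t^{2} x - 2 t \left(3 x^{2} - 2\right) - 2 x^{3} + 4 x - 2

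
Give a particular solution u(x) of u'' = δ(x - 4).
\frac{|x - 4|}{2}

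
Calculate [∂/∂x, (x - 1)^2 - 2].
2 x - 2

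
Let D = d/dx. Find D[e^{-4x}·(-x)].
\left(4 x - 1\right) e^{- 4 x}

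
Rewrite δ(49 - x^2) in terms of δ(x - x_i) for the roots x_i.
\frac{\delta(x - 7) + \delta(x + 7)}{14}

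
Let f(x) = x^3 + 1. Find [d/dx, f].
3 x^{2}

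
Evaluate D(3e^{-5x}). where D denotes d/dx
- 15 e^{- 5 x}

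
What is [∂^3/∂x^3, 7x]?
21\frac{d^{2}}{dx^{2}}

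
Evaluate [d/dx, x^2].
2 x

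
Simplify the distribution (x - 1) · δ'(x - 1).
-\delta(x - 1)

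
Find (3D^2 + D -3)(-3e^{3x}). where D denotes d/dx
- 81 e^{3 x}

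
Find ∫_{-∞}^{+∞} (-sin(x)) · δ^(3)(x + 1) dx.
- \cos{\left(1 \right)}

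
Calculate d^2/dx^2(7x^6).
210 x^{4}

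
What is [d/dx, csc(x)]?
- \cot{\left(x \right)} \csc{\left(x \right)}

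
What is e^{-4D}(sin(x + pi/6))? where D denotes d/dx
\sin{\left(x - 4 + \frac{\pi}{6} \right)}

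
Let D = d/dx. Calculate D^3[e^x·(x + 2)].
\left(x + 5\right) e^{x}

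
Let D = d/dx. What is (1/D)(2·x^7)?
\frac{x^{8}}{4}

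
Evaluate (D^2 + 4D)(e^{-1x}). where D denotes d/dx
- 3 e^{- x}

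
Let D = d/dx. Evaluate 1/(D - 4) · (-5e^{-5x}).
\frac{5 e^{- 5 x}}{9}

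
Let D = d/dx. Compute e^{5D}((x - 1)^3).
x^{3} + 12 x^{2} + 48 x + 64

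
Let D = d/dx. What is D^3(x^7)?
210 x^{4}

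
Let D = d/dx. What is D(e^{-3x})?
- 3 e^{- 3 x}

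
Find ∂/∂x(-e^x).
- e^{x}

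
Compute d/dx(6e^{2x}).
12 e^{2 x}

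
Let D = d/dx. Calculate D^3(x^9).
504 x^{6}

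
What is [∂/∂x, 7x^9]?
63 x^{8}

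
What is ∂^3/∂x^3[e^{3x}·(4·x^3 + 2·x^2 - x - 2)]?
\left(108 x^{3} + 378 x^{2} + 297 x - 21\right) e^{3 x}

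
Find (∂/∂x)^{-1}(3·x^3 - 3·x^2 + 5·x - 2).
\frac{3 x^{4}}{4} - x^{3} + \frac{5 x^{2}}{2} - 2 x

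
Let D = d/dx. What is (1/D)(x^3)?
\frac{x^{4}}{4}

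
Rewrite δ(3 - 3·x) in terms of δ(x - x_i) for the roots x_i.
\frac{\delta(x - 1)}{3}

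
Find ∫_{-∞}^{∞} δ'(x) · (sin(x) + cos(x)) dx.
-1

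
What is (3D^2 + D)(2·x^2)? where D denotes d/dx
4 x + 12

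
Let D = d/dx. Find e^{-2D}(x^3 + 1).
x^{3} - 6 x^{2} + 12 x - 7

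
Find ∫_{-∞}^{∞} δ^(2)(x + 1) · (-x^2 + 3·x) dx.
-2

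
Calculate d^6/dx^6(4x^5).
0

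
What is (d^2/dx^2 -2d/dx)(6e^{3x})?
18 e^{3 x}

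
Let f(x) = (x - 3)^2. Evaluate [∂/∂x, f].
2 x - 6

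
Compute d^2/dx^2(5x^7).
210 x^{5}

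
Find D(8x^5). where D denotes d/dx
40 x^{4}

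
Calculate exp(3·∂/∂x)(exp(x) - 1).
e^{x + 3} - 1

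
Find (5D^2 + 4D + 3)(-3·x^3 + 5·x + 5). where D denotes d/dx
- 9 x^{3} - 36 x^{2} - 75 x + 35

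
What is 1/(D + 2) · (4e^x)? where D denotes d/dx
\frac{4 e^{x}}{3}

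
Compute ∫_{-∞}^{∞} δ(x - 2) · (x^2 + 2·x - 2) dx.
6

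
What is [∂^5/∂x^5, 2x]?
10\frac{d^{4}}{dx^{4}}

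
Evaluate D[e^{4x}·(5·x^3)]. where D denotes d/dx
x^{2} \left(20 x + 15\right) e^{4 x}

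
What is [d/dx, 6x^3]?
18 x^{2}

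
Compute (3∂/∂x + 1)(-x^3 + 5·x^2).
x \left(- x^{2} - 4 x + 30\right)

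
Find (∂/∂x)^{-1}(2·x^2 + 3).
\frac{2 x^{3}}{3} + 3 x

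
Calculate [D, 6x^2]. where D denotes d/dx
12 x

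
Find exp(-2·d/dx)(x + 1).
x - 1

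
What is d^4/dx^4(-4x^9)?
- 12096 x^{5}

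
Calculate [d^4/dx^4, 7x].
28\frac{d^{3}}{dx^{3}}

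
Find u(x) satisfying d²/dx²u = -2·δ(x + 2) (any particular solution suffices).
-|x + 2|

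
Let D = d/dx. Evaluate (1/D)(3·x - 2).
\frac{3 x^{2}}{2} - 2 x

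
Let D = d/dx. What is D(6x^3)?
18 x^{2}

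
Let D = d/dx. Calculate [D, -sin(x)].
- \cos{\left(x \right)}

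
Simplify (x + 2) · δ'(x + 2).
-\delta(x + 2)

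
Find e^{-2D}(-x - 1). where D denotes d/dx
1 - x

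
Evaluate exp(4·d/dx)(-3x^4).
- 3 x^{4} - 48 x^{3} - 288 x^{2} - 768 x - 768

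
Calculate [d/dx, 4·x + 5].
4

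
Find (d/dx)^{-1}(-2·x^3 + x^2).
- \frac{x^{4}}{2} + \frac{x^{3}}{3}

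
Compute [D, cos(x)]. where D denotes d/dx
- \sin{\left(x \right)}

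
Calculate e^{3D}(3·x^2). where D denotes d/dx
3 x^{2} + 18 x + 27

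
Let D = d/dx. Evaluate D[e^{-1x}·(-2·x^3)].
2 x^{2} \left(x - 3\right) e^{- x}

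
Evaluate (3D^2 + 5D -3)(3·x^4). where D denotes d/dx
x^{2} \left(- 9 x^{2} + 60 x + 108\right)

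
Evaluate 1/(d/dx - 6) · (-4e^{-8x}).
\frac{2 e^{- 8 x}}{7}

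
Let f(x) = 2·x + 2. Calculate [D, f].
2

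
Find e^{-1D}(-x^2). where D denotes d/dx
- x^{2} + 2 x - 1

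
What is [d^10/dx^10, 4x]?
40\frac{d^{9}}{dx^{9}}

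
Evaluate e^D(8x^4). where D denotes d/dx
8 x^{4} + 32 x^{3} + 48 x^{2} + 32 x + 8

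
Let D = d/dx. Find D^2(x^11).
110 x^{9}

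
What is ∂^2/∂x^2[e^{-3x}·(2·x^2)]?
2 \left(9 x^{2} - 12 x + 2\right) e^{- 3 x}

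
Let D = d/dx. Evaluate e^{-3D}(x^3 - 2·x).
x^{3} - 9 x^{2} + 25 x - 21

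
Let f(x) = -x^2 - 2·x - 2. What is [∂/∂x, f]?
- 2 x - 2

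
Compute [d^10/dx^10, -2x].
-20\frac{d^{9}}{dx^{9}}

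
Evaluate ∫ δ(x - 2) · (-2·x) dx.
-4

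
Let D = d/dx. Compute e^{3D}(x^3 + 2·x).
x^{3} + 9 x^{2} + 29 x + 33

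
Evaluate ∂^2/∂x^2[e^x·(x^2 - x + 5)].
\left(x^{2} + 3 x + 5\right) e^{x}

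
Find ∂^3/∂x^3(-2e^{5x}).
- 250 e^{5 x}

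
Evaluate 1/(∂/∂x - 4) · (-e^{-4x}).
\frac{e^{- 4 x}}{8}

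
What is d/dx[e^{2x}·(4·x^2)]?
8 x \left(x + 1\right) e^{2 x}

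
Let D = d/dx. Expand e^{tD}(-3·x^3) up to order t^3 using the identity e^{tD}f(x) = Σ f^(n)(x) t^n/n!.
- 3 t^{3} - 9 t^{2} x - 9 t x^{2} - 3 x^{3}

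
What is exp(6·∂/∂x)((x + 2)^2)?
x^{2} + 16 x + 64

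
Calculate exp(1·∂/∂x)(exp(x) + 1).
e^{x + 1} + 1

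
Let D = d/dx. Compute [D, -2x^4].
- 8 x^{3}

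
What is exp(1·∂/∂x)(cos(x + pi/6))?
\cos{\left(x + \frac{\pi}{6} + 1 \right)}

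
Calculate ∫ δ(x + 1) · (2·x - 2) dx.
-4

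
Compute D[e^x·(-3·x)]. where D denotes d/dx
3 \left(- x - 1\right) e^{x}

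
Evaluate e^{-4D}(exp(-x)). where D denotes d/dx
e^{4 - x}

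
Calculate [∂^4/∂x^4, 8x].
32\frac{d^{3}}{dx^{3}}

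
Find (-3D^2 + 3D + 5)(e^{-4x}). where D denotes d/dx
- 55 e^{- 4 x}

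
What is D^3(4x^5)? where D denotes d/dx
240 x^{2}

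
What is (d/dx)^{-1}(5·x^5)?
\frac{5 x^{6}}{6}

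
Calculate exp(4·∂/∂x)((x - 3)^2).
x^{2} + 2 x + 1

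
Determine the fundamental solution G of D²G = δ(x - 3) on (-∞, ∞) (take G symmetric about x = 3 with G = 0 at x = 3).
\frac{|x - 3|}{2}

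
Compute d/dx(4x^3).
12 x^{2}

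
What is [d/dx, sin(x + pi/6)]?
\cos{\left(x + \frac{\pi}{6} \right)}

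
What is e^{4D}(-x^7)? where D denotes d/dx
- x^{7} - 28 x^{6} - 336 x^{5} - 2240 x^{4} - 8960 x^{3} - 21504 x^{2} - 28672 x - 16384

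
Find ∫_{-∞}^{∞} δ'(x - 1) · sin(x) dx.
- \cos{\left(1 \right)}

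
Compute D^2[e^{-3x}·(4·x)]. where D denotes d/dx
12 \left(3 x - 2\right) e^{- 3 x}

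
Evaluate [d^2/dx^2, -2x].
-4\frac{d}{dx}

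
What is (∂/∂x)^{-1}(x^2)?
\frac{x^{3}}{3}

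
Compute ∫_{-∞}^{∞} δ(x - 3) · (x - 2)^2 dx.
1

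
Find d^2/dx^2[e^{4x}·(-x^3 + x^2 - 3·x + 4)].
\left(- 16 x^{3} - 8 x^{2} - 38 x + 42\right) e^{4 x}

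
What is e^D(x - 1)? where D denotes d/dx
x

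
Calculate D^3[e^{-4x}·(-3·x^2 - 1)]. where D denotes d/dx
8 \left(24 x^{2} - 36 x + 17\right) e^{- 4 x}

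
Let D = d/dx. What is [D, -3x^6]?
- 18 x^{5}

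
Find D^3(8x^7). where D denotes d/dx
1680 x^{4}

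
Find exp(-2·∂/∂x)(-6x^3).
- 6 x^{3} + 36 x^{2} - 72 x + 48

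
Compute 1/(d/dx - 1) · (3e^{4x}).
e^{4 x}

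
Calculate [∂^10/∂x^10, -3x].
-30\frac{d^{9}}{dx^{9}}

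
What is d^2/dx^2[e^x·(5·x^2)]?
5 \left(x^{2} + 4 x + 2\right) e^{x}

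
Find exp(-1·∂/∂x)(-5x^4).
- 5 x^{4} + 20 x^{3} - 30 x^{2} + 20 x - 5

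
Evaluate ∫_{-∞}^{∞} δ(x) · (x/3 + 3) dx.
3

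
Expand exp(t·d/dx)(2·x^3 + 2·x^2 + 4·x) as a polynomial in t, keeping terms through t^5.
2 t^{3} + 2 t^{2} \left(3 x + 1\right) + 2 t \left(3 x^{2} + 2 x + 2\right) + 2 x^{3} + 2 x^{2} + 4 x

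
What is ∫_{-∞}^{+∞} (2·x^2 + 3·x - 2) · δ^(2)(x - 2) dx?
4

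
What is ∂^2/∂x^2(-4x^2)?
-8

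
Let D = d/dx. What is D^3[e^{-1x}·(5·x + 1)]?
\left(14 - 5 x\right) e^{- x}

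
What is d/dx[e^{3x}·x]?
\left(3 x + 1\right) e^{3 x}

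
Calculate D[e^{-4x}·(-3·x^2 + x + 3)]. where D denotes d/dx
\left(12 x^{2} - 10 x - 11\right) e^{- 4 x}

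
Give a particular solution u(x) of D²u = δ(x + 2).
\frac{|x + 2|}{2}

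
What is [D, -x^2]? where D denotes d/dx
- 2 x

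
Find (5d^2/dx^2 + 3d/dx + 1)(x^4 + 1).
x^{4} + 12 x^{3} + 60 x^{2} + 1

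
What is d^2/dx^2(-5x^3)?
- 30 x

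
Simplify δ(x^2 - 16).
\frac{\delta(x - 4) + \delta(x + 4)}{8}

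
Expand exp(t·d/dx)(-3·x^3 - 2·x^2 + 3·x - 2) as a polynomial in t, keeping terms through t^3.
- 3 t^{3} - t^{2} \left(9 x + 2\right) - t \left(9 x^{2} + 4 x - 3\right) - 3 x^{3} - 2 x^{2} + 3 x - 2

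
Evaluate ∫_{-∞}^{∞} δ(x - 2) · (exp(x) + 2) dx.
2 + e^{2}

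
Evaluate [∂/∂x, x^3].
3 x^{2}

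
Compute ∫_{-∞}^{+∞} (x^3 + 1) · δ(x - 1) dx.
2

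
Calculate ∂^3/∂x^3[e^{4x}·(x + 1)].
\left(64 x + 112\right) e^{4 x}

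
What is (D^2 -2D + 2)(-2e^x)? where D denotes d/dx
- 2 e^{x}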